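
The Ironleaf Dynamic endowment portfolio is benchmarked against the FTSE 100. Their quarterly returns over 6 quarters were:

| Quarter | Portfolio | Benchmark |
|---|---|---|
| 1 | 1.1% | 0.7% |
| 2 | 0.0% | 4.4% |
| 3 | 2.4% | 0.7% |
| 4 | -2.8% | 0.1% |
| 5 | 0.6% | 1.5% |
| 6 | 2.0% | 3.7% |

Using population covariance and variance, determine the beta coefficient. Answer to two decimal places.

r̄p = 0.5500%,  r̄m = 1.8500%
Cov = Σ(rp − r̄p)(rm − r̄m) / 6 = 0.7275
Var(rm) = Σ(rm − r̄m)² / 6 = 2.6258
β = Cov / Var = 0.7275 / 2.6258 = 0.2771

0.28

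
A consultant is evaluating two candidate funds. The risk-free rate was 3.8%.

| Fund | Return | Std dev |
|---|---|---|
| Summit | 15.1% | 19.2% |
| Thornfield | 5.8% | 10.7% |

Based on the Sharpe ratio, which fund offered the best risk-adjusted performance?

Summit: Sharpe ratio = (15.1% − 3.8%) / 19.2% = 0.589
Thornfield: Sharpe ratio = (5.8% − 3.8%) / 10.7% = 0.187
Highest: Summit (0.589).

Summit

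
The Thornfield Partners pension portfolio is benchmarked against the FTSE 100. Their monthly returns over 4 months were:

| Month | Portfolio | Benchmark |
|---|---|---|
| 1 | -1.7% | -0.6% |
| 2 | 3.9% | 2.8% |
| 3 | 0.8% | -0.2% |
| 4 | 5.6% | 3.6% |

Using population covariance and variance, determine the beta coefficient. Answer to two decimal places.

1.49

r̄p = 2.1500%,  r̄m = 1.4000%
Cov = Σ(rp − r̄p)(rm − r̄m) / 4 = 4.9750
Var(rm) = Σ(rm − r̄m)² / 4 = 3.3400
β = Cov / Var = 4.9750 / 3.3400 = 1.4895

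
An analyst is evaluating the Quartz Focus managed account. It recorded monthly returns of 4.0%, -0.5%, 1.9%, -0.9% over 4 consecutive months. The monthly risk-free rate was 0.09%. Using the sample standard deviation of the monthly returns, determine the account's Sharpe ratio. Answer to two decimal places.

r̄ = (4 − 0.5 + 1.9 − 0.9) / 4 = 4.50 / 4 = 1.1250%
Σ(r − r̄)² = (4 − 1.1250)² + (-0.5 − 1.1250)² + (1.9 − 1.1250)² + … = 15.6075
σ = √[15.6075 / 3] = 2.2809%
Sharpe = (r̄ − rf) / σ = (1.1250 − 0.09) / 2.2809 = 1.0350 / 2.2809 = 0.4538

0.45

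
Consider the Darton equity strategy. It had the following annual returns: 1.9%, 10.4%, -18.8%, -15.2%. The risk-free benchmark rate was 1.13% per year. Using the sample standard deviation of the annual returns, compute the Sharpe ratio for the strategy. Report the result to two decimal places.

μ = (1.9 + 10.4 − 18.8 − 15.2) / 4 = -21.70 / 4 = -5.4250%
Σ(r − μ)² = 578.5275; sample σ = √(578.5275/3) = 13.8868%
Sharpe = (μ − rf) / σ = (-5.4250 − 1.13) / 13.8868 = -6.5550 / 13.8868 = -0.4720

-0.47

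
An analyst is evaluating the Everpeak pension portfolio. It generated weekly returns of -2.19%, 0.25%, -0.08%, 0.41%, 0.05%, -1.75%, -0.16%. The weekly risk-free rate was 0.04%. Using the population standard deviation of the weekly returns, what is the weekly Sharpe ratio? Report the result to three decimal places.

μ = (-2.19 + 0.25 − 0.08 + 0.41 + 0.05 − 1.75 − 0.16) / 7 = -3.470 / 7 = -0.4957%
Population std dev = √[6.4036 / 7] = 0.9565%
Sharpe = (μ − rf) / σ = (-0.4957 − 0.04) / 0.9565 = -0.5357 / 0.9565 = -0.5601

-0.560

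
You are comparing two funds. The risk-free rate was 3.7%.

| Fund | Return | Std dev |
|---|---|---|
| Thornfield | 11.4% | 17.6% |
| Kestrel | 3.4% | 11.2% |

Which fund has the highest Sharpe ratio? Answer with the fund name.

Thornfield: Sharpe ratio = (11.4% − 3.7%) / 17.6% = 0.438
Kestrel: Sharpe ratio = (3.4% − 3.7%) / 11.2% = -0.027
Highest: Thornfield (0.438).

Thornfield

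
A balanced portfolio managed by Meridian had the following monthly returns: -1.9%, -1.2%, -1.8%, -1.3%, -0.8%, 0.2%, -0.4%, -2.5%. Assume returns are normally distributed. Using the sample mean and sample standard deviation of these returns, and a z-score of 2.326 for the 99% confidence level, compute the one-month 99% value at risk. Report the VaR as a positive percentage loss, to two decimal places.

3.24

r̄ = (-1.9 − 1.2 − 1.8 − 1.3 − 0.8 + 0.2 − 0.4 − 2.5) / 8 = -1.2125%
Sample σ = √[Σ(r − r̄)² / 7] = √[5.3088 / 7] = √0.7584 = 0.8709%
VaR = −(r̄ − z·σ) = −(-1.2125 − 2.326 × 0.8709) = −(-3.2382) = 3.2382%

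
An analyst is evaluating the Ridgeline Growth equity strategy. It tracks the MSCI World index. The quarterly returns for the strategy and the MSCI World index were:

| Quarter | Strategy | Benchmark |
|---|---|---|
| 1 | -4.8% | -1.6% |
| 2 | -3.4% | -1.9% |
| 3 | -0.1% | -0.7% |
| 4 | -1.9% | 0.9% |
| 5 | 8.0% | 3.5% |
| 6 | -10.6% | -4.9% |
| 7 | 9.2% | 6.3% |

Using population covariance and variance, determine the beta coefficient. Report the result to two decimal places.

r̄p = -0.5143%,  r̄m = 0.2286%
Cov = Σ(rp − r̄p)(rm − r̄m) / 7 = 21.6033
Var(rm) = Σ(rm − r̄m)² / 7 = 11.8649
β = Cov / Var = 21.6033 / 11.8649 = 1.8208

1.82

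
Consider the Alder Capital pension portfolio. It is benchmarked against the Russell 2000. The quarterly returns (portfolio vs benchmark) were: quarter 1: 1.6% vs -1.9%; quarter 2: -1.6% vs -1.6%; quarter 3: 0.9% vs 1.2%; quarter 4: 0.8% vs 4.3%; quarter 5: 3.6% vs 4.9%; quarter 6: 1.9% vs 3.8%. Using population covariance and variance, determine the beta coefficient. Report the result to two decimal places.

0.35

r̄p = 1.2000%,  r̄m = 1.7833%
Cov = Σ(rp − r̄p)(rm − r̄m) / 6 = 2.6767
Var(rm) = Σ(rm − r̄m)² / 6 = 7.5781
β = Cov / Var = 2.6767 / 7.5781 = 0.3532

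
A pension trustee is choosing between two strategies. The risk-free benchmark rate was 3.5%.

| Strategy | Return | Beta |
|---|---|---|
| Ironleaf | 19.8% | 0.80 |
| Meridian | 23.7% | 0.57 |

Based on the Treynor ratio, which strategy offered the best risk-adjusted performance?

Ironleaf: Treynor = (19.8% − 3.5%) / 0.80 = 20.375
Meridian: Treynor = (23.7% − 3.5%) / 0.57 = 35.439
Highest: Meridian (35.439).

Meridian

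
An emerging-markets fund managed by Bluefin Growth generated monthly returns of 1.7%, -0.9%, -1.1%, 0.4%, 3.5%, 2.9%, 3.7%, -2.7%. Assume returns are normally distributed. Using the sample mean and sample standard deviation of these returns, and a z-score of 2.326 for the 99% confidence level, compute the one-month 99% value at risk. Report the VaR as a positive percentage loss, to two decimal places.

4.60

Mean return μ = 7.50 / 8 = 0.9375%
Sample std dev = √[39.6788 / 7] = 2.3808%
VaR = −(μ − z·σ) = −(0.9375 − 2.326 × 2.3808) = −(-4.6002) = 4.6002%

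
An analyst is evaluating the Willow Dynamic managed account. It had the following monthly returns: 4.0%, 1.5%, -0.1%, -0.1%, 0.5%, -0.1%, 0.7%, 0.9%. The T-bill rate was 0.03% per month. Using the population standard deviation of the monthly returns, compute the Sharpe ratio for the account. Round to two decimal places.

0.69

μ = (4 + 1.5 − 0.1 − 0.1 + 0.5 − 0.1 + 0.7 + 0.9) / 8 = 0.9125%
Σ(r − μ)² = (4 − 0.9125)² + (1.5 − 0.9125)² + … = 13.1688
population σ = √(13.1688 / 8) = √1.6461 = 1.2830%
Sharpe = (μ − rf) / σ = (0.9125 − 0.03) / 1.2830 = 0.8825 / 1.2830 = 0.6878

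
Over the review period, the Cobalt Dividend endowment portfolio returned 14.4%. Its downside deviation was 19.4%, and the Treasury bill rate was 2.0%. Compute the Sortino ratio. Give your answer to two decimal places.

Sortino = (Rp − Rf) / σd = (14.4% − 2.0%) / 19.4% = 12.40% / 19.4% = 0.6392

0.64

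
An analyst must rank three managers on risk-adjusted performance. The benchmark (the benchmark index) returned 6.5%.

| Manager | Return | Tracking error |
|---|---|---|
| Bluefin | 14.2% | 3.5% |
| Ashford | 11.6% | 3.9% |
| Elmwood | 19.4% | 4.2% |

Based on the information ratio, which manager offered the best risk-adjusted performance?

Bluefin: IR = (14.2% − 6.5%) / 3.5% = 2.200
Ashford: IR = (11.6% − 6.5%) / 3.9% = 1.308
Elmwood: IR = (19.4% − 6.5%) / 4.2% = 3.071
Highest: Elmwood (3.071).

Elmwood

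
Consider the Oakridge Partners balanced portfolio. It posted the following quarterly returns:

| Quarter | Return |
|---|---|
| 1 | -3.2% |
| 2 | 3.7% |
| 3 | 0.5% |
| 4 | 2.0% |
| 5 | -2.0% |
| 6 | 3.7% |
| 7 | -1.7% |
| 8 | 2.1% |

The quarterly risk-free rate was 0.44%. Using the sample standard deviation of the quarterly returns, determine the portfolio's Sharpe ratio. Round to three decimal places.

r̄ = (-3.2 + 3.7 + 0.5 + 2 − 2 + 3.7 − 1.7 + 2.1) / 8 = 5.10 / 8 = 0.6375%
Sample std dev = √[49.9188 / 7] = 2.6704%
Sharpe = (r̄ − rf) / σ = (0.6375 − 0.44) / 2.6704 = 0.1975 / 2.6704 = 0.0740

0.074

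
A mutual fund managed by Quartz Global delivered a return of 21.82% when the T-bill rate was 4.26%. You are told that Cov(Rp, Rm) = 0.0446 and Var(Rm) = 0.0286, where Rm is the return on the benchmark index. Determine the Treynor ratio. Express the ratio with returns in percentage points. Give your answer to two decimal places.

β = Cov / Var = 0.0446 / 0.0286 = 1.5594
Treynor = (Rp − Rf) / β = (21.82% − 4.26%) / 1.5594 = 17.56 / 1.5594 = 11.2607

11.26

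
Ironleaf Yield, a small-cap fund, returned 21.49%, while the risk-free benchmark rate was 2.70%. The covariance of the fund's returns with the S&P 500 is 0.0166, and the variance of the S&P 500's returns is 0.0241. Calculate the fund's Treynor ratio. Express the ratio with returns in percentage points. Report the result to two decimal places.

β = Cov / Var = 0.0166 / 0.0241 = 0.6888
Treynor = (Rp − Rf) / β = (21.49% − 2.70%) / 0.6888 = 18.79 / 0.6888 = 27.2793

27.28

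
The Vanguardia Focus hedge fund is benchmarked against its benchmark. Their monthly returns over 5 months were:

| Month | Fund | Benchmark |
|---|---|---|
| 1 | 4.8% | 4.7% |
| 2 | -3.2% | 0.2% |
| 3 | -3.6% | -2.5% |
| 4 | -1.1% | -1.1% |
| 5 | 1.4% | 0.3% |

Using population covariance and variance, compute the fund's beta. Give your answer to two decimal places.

r̄p = -0.3400%,  r̄m = 0.3200%
Cov = Σ(rp − r̄p)(rm − r̄m) / 5 = 6.6188
Var(rm) = Σ(rm − r̄m)² / 5 = 5.8336
β = Cov / Var = 6.6188 / 5.8336 = 1.1346

1.13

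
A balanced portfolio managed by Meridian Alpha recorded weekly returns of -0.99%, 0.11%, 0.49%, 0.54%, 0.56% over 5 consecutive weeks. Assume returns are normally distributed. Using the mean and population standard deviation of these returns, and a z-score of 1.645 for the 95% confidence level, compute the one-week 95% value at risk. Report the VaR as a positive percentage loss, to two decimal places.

Mean return r̄ = 0.710 / 5 = 0.1420%
Population std dev = √[1.7367 / 5] = 0.5894%
VaR = −(r̄ − z·σ) = −(0.1420 − 1.645 × 0.5894) = −(-0.8276) = 0.8276%

0.83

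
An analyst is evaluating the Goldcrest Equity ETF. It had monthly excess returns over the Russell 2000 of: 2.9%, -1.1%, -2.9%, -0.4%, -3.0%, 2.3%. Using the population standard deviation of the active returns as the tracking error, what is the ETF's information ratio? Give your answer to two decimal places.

Mean return r̄ = -2.20 / 6 = -0.3667%
Population σ = √[Σ(r − r̄)² / 6] = √[31.6733 / 6] = √5.2789 = 2.2976%
IR = r̄ / tracking error = -0.3667 / 2.2976 = -0.1596

-0.16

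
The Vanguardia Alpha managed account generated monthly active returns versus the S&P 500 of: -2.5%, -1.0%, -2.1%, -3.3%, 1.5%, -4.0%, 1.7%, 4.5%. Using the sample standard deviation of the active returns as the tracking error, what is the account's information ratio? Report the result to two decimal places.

-0.22

μ = (-2.5 − 1 − 2.1 − 3.3 + 1.5 − 4 + 1.7 + 4.5) / 8 = -5.20 / 8 = -0.6500%
Sample std dev = √[60.5600 / 7] = 2.9413%
IR = μ / tracking error = -0.6500 / 2.9413 = -0.2210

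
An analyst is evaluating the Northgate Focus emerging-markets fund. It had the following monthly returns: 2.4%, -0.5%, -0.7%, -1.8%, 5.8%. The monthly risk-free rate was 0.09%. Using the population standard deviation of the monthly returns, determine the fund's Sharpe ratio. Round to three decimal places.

0.345

μ = (2.4 − 0.5 − 0.7 − 1.8 + 5.8) / 5 = 5.20 / 5 = 1.0400%
Σ(r − μ)² = (2.4 − 1.0400)² + (-0.5 − 1.0400)² + … = 37.9720
σ = √[37.9720 / 5] = 2.7558%
Sharpe = (μ − rf) / σ = (1.0400 − 0.09) / 2.7558 = 0.9500 / 2.7558 = 0.3447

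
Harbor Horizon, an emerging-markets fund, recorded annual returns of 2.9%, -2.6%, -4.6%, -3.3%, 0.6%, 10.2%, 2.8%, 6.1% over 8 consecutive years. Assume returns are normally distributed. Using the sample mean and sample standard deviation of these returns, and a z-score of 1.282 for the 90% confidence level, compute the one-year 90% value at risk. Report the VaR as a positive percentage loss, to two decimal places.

Mean return μ = 12.10 / 8 = 1.5125%
Σ(r − μ)² = (2.9 − 1.5125)² + (-2.6 − 1.5125)² + … = 178.3688
sample σ = √(178.3688 / 7) = √25.4813 = 5.0479%
VaR = −(μ − z·σ) = −(1.5125 − 1.282 × 5.0479) = −(-4.9589) = 4.9589%

4.96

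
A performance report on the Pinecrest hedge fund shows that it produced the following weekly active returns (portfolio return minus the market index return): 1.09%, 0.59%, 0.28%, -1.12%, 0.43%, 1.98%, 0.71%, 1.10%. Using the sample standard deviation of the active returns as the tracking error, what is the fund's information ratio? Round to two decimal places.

Mean return μ = 5.060 / 8 = 0.6325%
Sample σ = √[Σ(r − μ)² / 7] = √[5.4880 / 7] = √0.7840 = 0.8854%
IR = μ / tracking error = 0.6325 / 0.8854 = 0.7144

0.71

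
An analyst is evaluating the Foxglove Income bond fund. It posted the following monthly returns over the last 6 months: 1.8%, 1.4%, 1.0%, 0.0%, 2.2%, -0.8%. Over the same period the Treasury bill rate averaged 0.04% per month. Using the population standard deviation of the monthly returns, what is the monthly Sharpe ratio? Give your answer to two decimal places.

0.86

Mean return μ = 5.60 / 6 = 0.9333%
Population std dev = √[6.4533 / 6] = 1.0371%
Sharpe = (μ − rf) / σ = (0.9333 − 0.04) / 1.0371 = 0.8933 / 1.0371 = 0.8613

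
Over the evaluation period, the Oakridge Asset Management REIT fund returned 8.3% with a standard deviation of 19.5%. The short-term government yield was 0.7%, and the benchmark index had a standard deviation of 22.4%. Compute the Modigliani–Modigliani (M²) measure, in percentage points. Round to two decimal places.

9.43

Sharpe = (Rp − Rf) / σp = (8.3% − 0.7%) / 19.5% = 0.3897
M² = Rf + Sharpe × σm = 0.7% + 0.3897 × 22.4% = 9.4293%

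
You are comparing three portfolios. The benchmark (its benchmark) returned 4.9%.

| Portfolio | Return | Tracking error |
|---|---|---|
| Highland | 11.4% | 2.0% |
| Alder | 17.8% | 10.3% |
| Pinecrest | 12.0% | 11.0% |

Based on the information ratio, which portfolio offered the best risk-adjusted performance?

Highland: IR = (11.4% − 4.9%) / 2.0% = 3.250
Alder: IR = (17.8% − 4.9%) / 10.3% = 1.252
Pinecrest: IR = (12.0% − 4.9%) / 11.0% = 0.645
Highest: Highland (3.250).

Highland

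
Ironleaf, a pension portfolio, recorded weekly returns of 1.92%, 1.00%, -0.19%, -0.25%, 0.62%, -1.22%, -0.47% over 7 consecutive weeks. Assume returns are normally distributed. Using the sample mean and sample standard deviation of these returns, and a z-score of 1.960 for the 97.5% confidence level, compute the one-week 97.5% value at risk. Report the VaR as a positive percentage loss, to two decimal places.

r̄ = (1.92 + 1 − 0.19 − 0.25 + 0.62 − 1.22 − 0.47) / 7 = 0.2014%
Sample std dev = √[6.5947 / 6] = 1.0484%
VaR = −(r̄ − z·σ) = −(0.2014 − 1.960 × 1.0484) = −(-1.8535) = 1.8535%

1.85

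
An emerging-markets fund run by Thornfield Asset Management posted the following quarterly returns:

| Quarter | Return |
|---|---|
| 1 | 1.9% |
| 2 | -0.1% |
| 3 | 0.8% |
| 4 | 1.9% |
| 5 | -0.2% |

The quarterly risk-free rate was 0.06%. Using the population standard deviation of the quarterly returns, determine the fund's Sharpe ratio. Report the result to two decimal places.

μ = (1.9 − 0.1 + 0.8 + 1.9 − 0.2) / 5 = 4.30 / 5 = 0.8600%
Population σ = √[Σ(r − μ)² / 5] = √[4.2120 / 5] = √0.8424 = 0.9178%
Sharpe = (μ − rf) / σ = (0.8600 − 0.06) / 0.9178 = 0.8000 / 0.9178 = 0.8716

0.87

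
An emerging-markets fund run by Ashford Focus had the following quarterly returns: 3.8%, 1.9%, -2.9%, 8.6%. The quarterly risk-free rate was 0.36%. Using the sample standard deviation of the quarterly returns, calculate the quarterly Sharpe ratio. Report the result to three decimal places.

0.523

Mean return r̄ = 11.40 / 4 = 2.8500%
Σ(r − r̄)² = (3.8 − 2.8500)² + (1.9 − 2.8500)² + … = 67.9300
sample σ = √(67.9300 / 3) = √22.6433 = 4.7585%
Sharpe = (r̄ − rf) / σ = (2.8500 − 0.36) / 4.7585 = 2.4900 / 4.7585 = 0.5233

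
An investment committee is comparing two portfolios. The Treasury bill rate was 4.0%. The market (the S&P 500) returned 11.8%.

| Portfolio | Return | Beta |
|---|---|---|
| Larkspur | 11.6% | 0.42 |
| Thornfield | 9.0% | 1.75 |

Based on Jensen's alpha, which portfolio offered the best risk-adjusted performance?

Larkspur: α = 11.6% − [4.0% + 0.42 × (11.8% − 4.0%)] = 4.324
Thornfield: α = 9.0% − [4.0% + 1.75 × (11.8% − 4.0%)] = -8.650
Highest: Larkspur (4.324).

Larkspur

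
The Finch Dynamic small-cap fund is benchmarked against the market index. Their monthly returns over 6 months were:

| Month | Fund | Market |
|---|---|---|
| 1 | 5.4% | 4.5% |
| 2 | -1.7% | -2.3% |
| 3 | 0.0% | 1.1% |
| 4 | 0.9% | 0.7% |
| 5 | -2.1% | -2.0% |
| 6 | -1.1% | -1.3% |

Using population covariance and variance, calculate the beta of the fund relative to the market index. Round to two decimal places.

1.04

r̄p = 0.2333%,  r̄m = 0.1167%
Cov = Σ(rp − r̄p)(rm − r̄m) / 6 = 5.7178
Var(rm) = Σ(rm − r̄m)² / 6 = 5.4747
β = Cov / Var = 5.7178 / 5.4747 = 1.0444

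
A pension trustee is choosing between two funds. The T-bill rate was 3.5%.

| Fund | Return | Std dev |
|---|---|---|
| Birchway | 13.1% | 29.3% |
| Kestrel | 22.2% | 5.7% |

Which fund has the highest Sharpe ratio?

Birchway: Sharpe ratio = (13.1% − 3.5%) / 29.3% = 0.328
Kestrel: Sharpe ratio = (22.2% − 3.5%) / 5.7% = 3.281
Highest: Kestrel (3.281).

Kestrel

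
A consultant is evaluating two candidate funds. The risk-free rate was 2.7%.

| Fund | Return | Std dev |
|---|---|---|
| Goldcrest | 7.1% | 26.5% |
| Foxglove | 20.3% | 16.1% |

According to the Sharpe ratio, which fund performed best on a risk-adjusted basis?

Goldcrest: Sharpe ratio = (7.1% − 2.7%) / 26.5% = 0.166
Foxglove: Sharpe ratio = (20.3% − 2.7%) / 16.1% = 1.093
Highest: Foxglove (1.093).

Foxglove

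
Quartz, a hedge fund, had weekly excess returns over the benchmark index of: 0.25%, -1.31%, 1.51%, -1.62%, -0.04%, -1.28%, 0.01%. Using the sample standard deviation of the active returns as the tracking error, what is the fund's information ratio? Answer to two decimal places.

μ = (0.25 − 1.31 + 1.51 − 1.62 − 0.04 − 1.28 + 0.01) / 7 = -2.480 / 7 = -0.3543%
Sample std dev = √[7.4446 / 6] = 1.1139%
IR = μ / tracking error = -0.3543 / 1.1139 = -0.3181

-0.32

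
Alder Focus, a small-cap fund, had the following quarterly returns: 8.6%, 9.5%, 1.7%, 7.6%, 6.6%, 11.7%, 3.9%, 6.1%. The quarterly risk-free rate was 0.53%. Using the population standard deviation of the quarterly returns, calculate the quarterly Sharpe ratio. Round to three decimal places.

Mean return μ = 55.70 / 8 = 6.9625%
Population σ = √[Σ(r − μ)² / 8] = √[69.9188 / 8] = √8.7399 = 2.9563%
Sharpe = (μ − rf) / σ = (6.9625 − 0.53) / 2.9563 = 6.4325 / 2.9563 = 2.1759

2.176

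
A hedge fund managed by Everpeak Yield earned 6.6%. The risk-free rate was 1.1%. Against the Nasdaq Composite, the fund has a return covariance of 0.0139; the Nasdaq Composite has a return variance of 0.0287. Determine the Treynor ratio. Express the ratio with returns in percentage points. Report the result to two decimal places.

11.36

β = Cov / Var = 0.0139 / 0.0287 = 0.4843
Treynor = (Rp − Rf) / β = (6.6% − 1.1%) / 0.4843 = 5.50 / 0.4843 = 11.3566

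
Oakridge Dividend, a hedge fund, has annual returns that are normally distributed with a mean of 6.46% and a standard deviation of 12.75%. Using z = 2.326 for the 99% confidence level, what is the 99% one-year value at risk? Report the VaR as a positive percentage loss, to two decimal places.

23.20

VaR (as % loss) = −(μ − z·σ) = −(6.46% − 2.326 × 12.75%) = −(-23.1965%) = 23.1965%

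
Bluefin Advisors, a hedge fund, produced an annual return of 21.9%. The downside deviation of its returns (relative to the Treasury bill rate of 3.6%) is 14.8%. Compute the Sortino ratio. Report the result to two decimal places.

1.24

Sortino = (Rp − Rf) / σd = (21.9% − 3.6%) / 14.8% = 18.30% / 14.8% = 1.2365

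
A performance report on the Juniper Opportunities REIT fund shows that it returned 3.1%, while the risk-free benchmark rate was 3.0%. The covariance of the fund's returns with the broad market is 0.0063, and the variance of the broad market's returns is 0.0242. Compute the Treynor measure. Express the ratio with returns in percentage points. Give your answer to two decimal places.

0.38

β = Cov / Var = 0.0063 / 0.0242 = 0.2603
Treynor = (Rp − Rf) / β = (3.1% − 3.0%) / 0.2603 = 0.10 / 0.2603 = 0.3842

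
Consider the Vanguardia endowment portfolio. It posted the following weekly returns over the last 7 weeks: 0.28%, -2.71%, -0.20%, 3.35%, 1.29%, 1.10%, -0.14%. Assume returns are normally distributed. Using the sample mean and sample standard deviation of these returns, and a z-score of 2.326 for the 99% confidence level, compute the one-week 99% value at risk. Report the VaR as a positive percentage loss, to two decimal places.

μ = (0.28 − 2.71 − 0.2 + 3.35 + 1.29 + 1.1 − 0.14) / 7 = 2.970 / 7 = 0.4243%
Sample std dev = √[20.3186 / 6] = 1.8402%
VaR = −(μ − z·σ) = −(0.4243 − 2.326 × 1.8402) = −(-3.8560) = 3.8560%

3.86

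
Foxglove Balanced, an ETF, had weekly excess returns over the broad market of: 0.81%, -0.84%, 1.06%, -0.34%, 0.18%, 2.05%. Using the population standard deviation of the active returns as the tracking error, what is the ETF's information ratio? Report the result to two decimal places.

0.51

r̄ = (0.81 − 0.84 + 1.06 − 0.34 + 0.18 + 2.05) / 6 = 0.4867%
Population std dev = √[5.4147 / 6] = 0.9500%
IR = r̄ / tracking error = 0.4867 / 0.9500 = 0.5123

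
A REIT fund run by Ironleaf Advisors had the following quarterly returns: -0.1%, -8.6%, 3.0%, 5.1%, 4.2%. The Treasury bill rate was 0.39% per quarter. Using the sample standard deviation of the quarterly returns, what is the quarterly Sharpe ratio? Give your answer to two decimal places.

Mean return r̄ = 3.60 / 5 = 0.7200%
Sample σ = √[Σ(r − r̄)² / 4] = √[124.0280 / 4] = √31.0070 = 5.5684%
Sharpe = (r̄ − rf) / σ = (0.7200 − 0.39) / 5.5684 = 0.3300 / 5.5684 = 0.0593

0.06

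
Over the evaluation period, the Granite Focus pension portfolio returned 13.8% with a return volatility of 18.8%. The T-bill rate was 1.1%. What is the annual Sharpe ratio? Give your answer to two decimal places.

Sharpe = (Rp − Rf) / σp = (13.8% − 1.1%) / 18.8% = 12.70% / 18.8% = 0.6755

0.68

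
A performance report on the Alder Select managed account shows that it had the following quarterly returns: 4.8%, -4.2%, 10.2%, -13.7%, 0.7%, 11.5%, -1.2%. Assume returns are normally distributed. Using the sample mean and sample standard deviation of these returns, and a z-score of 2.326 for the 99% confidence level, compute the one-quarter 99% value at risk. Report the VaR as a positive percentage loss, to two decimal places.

19.15

r̄ = (4.8 − 4.2 + 10.2 − 13.7 + 0.7 + 11.5 − 1.2) / 7 = 1.1571%
Sample σ = √[Σ(r − r̄)² / 6] = √[457.2171 / 6] = √76.2029 = 8.7294%
VaR = −(r̄ − z·σ) = −(1.1571 − 2.326 × 8.7294) = −(-19.1475) = 19.1475%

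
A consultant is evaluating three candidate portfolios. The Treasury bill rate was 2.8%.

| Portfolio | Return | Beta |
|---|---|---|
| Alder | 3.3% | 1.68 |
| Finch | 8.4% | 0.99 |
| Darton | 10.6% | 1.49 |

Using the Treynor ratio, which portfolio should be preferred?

Finch

Alder: Treynor = (3.3% − 2.8%) / 1.68 = 0.298
Finch: Treynor = (8.4% − 2.8%) / 0.99 = 5.657
Darton: Treynor = (10.6% − 2.8%) / 1.49 = 5.235
Highest: Finch (5.657).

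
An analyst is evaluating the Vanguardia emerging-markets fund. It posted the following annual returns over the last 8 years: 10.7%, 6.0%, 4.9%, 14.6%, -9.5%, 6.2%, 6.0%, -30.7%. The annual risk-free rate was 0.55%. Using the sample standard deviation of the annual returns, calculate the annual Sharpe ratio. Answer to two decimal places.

0.03

μ = (10.7 + 6 + 4.9 + 14.6 − 9.5 + 6.2 + 6 − 30.7) / 8 = 1.0250%
Sample std dev = √[1486.4350 / 7] = 14.5722%
Sharpe = (μ − rf) / σ = (1.0250 − 0.55) / 14.5722 = 0.4750 / 14.5722 = 0.0326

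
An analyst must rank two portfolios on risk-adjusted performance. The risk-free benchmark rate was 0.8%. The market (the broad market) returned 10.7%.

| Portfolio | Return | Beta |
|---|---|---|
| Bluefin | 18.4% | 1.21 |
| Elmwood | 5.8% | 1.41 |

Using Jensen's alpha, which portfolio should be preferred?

Bluefin

Bluefin: α = 18.4% − [0.8% + 1.21 × (10.7% − 0.8%)] = 5.621
Elmwood: α = 5.8% − [0.8% + 1.41 × (10.7% − 0.8%)] = -8.959
Highest: Bluefin (5.621).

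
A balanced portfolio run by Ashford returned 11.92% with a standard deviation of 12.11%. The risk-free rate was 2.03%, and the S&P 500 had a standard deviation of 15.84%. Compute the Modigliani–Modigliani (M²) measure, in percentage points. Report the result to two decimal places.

Sharpe = (Rp − Rf) / σp = (11.92% − 2.03%) / 12.11% = 0.8167
M² = Rf + Sharpe × σm = 2.03% + 0.8167 × 15.84% = 14.9665%

14.97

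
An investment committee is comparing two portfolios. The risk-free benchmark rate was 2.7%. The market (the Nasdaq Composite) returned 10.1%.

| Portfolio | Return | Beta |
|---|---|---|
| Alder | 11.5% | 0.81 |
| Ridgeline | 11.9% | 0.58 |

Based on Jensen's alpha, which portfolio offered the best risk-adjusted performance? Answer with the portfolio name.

Alder: α = 11.5% − [2.7% + 0.81 × (10.1% − 2.7%)] = 2.806
Ridgeline: α = 11.9% − [2.7% + 0.58 × (10.1% − 2.7%)] = 4.908
Highest: Ridgeline (4.908).

Ridgeline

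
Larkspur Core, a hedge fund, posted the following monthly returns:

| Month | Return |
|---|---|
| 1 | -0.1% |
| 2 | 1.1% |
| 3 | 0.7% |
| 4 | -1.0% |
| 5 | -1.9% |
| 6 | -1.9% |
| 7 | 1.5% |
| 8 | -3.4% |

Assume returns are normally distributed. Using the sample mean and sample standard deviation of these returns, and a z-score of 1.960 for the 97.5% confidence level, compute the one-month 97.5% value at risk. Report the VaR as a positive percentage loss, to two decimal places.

3.99

Mean return r̄ = -5.00 / 8 = -0.6250%
Sample σ = √[Σ(r − r̄)² / 7] = √[20.6150 / 7] = √2.9450 = 1.7161%
VaR = −(r̄ − z·σ) = −(-0.6250 − 1.960 × 1.7161) = −(-3.9886) = 3.9886%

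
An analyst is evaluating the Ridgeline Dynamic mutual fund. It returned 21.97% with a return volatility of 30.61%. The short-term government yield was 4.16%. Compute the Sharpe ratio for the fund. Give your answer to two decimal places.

0.58

Sharpe = (Rp − Rf) / σp = (21.97% − 4.16%) / 30.61% = 17.81% / 30.61% = 0.5818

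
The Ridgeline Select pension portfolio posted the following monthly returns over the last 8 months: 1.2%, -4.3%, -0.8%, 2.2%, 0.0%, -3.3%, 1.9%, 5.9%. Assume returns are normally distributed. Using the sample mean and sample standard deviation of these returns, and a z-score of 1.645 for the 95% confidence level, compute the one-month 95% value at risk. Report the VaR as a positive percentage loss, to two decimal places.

r̄ = (1.2 − 4.3 − 0.8 + 2.2 + 0 − 3.3 + 1.9 + 5.9) / 8 = 0.3500%
Sample std dev = √[73.7400 / 7] = 3.2457%
VaR = −(r̄ − z·σ) = −(0.3500 − 1.645 × 3.2457) = −(-4.9892) = 4.9892%

4.99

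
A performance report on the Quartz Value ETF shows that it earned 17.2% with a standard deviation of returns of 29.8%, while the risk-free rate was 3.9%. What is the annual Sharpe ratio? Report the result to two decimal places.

Sharpe = (Rp − Rf) / σp = (17.2% − 3.9%) / 29.8% = 13.30% / 29.8% = 0.4463

0.45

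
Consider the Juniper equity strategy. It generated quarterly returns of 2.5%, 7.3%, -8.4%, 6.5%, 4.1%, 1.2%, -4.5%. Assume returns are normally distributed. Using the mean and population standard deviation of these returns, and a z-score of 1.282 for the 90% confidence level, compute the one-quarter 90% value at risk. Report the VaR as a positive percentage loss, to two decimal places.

5.61

r̄ = (2.5 + 7.3 − 8.4 + 6.5 + 4.1 + 1.2 − 4.5) / 7 = 8.70 / 7 = 1.2429%
Σ(r − r̄)² = 200.0371; population σ = √(200.0371/7) = 5.3457%
VaR = −(r̄ − z·σ) = −(1.2429 − 1.282 × 5.3457) = −(-5.6103) = 5.6103%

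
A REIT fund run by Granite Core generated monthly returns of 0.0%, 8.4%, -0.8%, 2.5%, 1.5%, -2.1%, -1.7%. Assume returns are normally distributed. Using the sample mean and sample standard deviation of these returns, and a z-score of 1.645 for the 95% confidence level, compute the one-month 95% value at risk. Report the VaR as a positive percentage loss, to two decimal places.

r̄ = (0 + 8.4 − 0.8 + 2.5 + 1.5 − 2.1 − 1.7) / 7 = 1.1143%
Σ(r − r̄)² = (0 − 1.1143)² + (8.4 − 1.1143)² + … = 78.3086
σ = √[78.3086 / 6] = 3.6127%
VaR = −(r̄ − z·σ) = −(1.1143 − 1.645 × 3.6127) = −(-4.8286) = 4.8286%

4.83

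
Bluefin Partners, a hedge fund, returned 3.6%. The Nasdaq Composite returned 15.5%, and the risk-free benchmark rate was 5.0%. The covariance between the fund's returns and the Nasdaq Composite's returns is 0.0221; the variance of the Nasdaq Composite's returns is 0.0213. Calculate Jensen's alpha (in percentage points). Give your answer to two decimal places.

-12.29

β = Cov / Var = 0.0221 / 0.0213 = 1.0376
E[R] = Rf + β(Rm − Rf) = 5.0% + 1.0376 × (15.5% − 5.0%) = 15.8948%
α = Rp − E[R] = 3.6% − 15.8948% = -12.2948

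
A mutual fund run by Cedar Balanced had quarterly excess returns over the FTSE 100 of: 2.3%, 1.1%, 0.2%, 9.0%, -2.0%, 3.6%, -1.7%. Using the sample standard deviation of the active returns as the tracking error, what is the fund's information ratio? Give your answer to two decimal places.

0.47

r̄ = (2.3 + 1.1 + 0.2 + 9 − 2 + 3.6 − 1.7) / 7 = 1.7857%
Σ(r − r̄)² = (2.3 − 1.7857)² + (1.1 − 1.7857)² + … = 85.0686
sample σ = √(85.0686 / 6) = √14.1781 = 3.7654%
IR = r̄ / tracking error = 1.7857 / 3.7654 = 0.4742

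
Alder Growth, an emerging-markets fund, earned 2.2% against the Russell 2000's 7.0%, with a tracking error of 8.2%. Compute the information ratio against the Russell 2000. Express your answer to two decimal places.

IR = (Rp − Rb) / TE = (2.2% − 7.0%) / 8.2% = -4.80% / 8.2% = -0.5854

-0.59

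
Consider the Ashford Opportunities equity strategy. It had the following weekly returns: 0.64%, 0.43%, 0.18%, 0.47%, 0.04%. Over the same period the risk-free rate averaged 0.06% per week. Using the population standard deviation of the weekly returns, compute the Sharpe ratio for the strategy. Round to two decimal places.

1.36

μ = (0.64 + 0.43 + 0.18 + 0.47 + 0.04) / 5 = 1.760 / 5 = 0.3520%
Σ(r − μ)² = (0.64 − 0.3520)² + (0.43 − 0.3520)² + (0.18 − 0.3520)² + … = 0.2299
σ = √[0.2299 / 5] = 0.2144%
Sharpe = (μ − rf) / σ = (0.3520 − 0.06) / 0.2144 = 0.2920 / 0.2144 = 1.3619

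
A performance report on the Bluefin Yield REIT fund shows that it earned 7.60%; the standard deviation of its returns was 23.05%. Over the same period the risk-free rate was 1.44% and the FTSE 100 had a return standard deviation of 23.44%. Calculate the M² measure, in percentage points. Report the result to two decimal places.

7.70

Sharpe = (Rp − Rf) / σp = (7.60% − 1.44%) / 23.05% = 0.2672
M² = Rf + Sharpe × σm = 1.44% + 0.2672 × 23.44% = 7.7032%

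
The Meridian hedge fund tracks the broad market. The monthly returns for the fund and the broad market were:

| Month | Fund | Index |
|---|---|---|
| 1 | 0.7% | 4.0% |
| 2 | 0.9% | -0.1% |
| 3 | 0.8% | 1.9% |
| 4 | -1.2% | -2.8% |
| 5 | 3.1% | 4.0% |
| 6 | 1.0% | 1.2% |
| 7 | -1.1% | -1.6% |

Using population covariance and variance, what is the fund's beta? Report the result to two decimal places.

0.46

r̄p = 0.6000%,  r̄m = 0.9429%
Cov = Σ(rp − r̄p)(rm − r̄m) / 7 = 2.7129
Var(rm) = Σ(rm − r̄m)² / 7 = 5.8910
β = Cov / Var = 2.7129 / 5.8910 = 0.4605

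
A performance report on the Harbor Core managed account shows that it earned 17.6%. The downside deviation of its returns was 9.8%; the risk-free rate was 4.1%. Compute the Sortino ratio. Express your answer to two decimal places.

Sortino = (Rp − Rf) / σd = (17.6% − 4.1%) / 9.8% = 13.50% / 9.8% = 1.3776

1.38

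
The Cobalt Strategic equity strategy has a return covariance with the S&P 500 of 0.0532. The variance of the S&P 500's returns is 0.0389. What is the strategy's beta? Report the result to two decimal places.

1.37

β = Cov(Rp, Rm) / Var(Rm) = 0.0532 / 0.0389 = 1.3676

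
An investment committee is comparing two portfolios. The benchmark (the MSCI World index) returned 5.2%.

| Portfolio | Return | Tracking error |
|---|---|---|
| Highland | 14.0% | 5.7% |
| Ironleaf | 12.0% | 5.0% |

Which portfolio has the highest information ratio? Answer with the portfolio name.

Highland

Highland: IR = (14.0% − 5.2%) / 5.7% = 1.544
Ironleaf: IR = (12.0% − 5.2%) / 5.0% = 1.360
Highest: Highland (1.544).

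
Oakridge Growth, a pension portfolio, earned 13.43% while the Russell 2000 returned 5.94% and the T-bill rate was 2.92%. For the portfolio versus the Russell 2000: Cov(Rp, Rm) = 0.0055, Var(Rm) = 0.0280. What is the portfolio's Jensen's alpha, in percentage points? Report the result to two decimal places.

9.92

β = Cov / Var = 0.0055 / 0.0280 = 0.1964
E[R] = Rf + β(Rm − Rf) = 2.92% + 0.1964 × (5.94% − 2.92%) = 3.5131%
α = Rp − E[R] = 13.43% − 3.5131% = 9.9169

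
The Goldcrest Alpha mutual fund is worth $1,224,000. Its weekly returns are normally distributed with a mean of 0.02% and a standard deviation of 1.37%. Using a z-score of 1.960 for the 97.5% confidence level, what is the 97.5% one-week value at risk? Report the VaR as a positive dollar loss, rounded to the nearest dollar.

$32,622

Return at the 97.5% tail: μ − z·σ = 0.02% − 1.960 × 1.37% = 0.02 − 2.6852 = -2.6652%
VaR = −(-2.6652%) × $1,224,000 = 2.6652% × $1,224,000 = $32,622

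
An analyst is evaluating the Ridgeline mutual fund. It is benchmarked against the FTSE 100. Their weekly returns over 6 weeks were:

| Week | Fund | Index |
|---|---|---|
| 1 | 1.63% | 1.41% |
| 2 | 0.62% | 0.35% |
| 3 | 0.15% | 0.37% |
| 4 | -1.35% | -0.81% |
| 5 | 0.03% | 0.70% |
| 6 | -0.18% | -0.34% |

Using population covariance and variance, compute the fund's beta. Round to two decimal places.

r̄p = 0.1500%,  r̄m = 0.2800%
Cov = Σ(rp − r̄p)(rm − r̄m) / 6 = 0.5824
Var(rm) = Σ(rm − r̄m)² / 6 = 0.5065
β = Cov / Var = 0.5824 / 0.5065 = 1.1499

1.15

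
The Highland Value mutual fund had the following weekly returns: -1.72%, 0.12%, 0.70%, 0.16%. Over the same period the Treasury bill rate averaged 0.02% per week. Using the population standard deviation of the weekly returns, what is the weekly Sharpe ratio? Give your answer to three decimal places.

-0.224

μ = (-1.72 + 0.12 + 0.7 + 0.16) / 4 = -0.1850%
Σ(r − μ)² = (-1.72 − (-0.1850))² + (0.12 − (-0.1850))² + (0.7 − (-0.1850))² + … = 3.3515
σ = √[3.3515 / 4] = 0.9154%
Sharpe = (μ − rf) / σ = (-0.1850 − 0.02) / 0.9154 = -0.2050 / 0.9154 = -0.2239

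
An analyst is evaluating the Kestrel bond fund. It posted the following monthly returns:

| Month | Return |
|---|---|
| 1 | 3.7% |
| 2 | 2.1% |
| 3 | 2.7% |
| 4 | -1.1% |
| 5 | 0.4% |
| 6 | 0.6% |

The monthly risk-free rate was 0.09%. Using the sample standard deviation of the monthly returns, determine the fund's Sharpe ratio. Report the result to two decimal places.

0.75

Mean return μ = 8.40 / 6 = 1.4000%
Sample std dev = √[15.3600 / 5] = 1.7527%
Sharpe = (μ − rf) / σ = (1.4000 − 0.09) / 1.7527 = 1.3100 / 1.7527 = 0.7474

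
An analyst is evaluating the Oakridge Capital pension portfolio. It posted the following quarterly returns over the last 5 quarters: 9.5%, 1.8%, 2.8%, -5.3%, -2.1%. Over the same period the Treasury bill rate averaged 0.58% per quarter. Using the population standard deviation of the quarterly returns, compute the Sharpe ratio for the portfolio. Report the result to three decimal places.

r̄ = (9.5 + 1.8 + 2.8 − 5.3 − 2.1) / 5 = 1.3400%
Σ(r − r̄)² = 124.8520; population σ = √(124.8520/5) = 4.9970%
Sharpe = (r̄ − rf) / σ = (1.3400 − 0.58) / 4.9970 = 0.7600 / 4.9970 = 0.1521

0.152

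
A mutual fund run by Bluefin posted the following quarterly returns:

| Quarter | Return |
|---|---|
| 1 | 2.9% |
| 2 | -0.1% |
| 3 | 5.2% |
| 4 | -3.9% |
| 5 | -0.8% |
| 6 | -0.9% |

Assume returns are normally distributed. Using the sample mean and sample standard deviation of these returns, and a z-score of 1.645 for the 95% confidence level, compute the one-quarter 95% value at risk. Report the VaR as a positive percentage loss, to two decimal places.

4.86

Mean return μ = 2.40 / 6 = 0.4000%
Σ(r − μ)² = 51.1600; sample σ = √(51.1600/5) = 3.1987%
VaR = −(μ − z·σ) = −(0.4000 − 1.645 × 3.1987) = −(-4.8619) = 4.8619%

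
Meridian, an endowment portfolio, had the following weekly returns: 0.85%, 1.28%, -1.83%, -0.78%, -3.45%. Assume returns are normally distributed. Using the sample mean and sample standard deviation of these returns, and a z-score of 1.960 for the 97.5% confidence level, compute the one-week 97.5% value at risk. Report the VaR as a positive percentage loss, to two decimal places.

4.60

r̄ = (0.85 + 1.28 − 1.83 − 0.78 − 3.45) / 5 = -3.930 / 5 = -0.7860%
Σ(r − r̄)² = 15.1317; sample σ = √(15.1317/4) = 1.9450%
VaR = −(r̄ − z·σ) = −(-0.7860 − 1.960 × 1.9450) = −(-4.5982) = 4.5982%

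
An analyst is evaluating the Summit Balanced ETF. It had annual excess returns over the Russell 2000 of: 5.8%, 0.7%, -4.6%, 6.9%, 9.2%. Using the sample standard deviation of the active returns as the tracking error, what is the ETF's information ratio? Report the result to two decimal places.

μ = (5.8 + 0.7 − 4.6 + 6.9 + 9.2) / 5 = 3.6000%
Σ(r − μ)² = (5.8 − 3.6000)² + (0.7 − 3.6000)² + … = 122.7400
σ = √[122.7400 / 4] = 5.5394%
IR = μ / tracking error = 3.6000 / 5.5394 = 0.6499

0.65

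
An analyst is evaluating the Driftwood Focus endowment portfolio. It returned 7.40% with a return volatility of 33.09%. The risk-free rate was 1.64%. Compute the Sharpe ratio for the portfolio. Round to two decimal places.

Sharpe = (Rp − Rf) / σp = (7.40% − 1.64%) / 33.09% = 5.76% / 33.09% = 0.1741

0.17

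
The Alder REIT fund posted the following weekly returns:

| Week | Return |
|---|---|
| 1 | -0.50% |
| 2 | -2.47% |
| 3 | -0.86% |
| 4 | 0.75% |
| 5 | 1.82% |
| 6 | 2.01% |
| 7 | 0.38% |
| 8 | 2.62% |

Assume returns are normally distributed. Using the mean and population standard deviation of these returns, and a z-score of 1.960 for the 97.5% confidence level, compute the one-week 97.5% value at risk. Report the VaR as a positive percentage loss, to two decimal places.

2.65

μ = (-0.5 − 2.47 − 0.86 + 0.75 + 1.82 + 2.01 + 0.38 + 2.62) / 8 = 3.750 / 8 = 0.4688%
Σ(r − μ)² = 20.2565; population σ = √(20.2565/8) = 1.5912%
VaR = −(μ − z·σ) = −(0.4688 − 1.960 × 1.5912) = −(-2.6500) = 2.6500%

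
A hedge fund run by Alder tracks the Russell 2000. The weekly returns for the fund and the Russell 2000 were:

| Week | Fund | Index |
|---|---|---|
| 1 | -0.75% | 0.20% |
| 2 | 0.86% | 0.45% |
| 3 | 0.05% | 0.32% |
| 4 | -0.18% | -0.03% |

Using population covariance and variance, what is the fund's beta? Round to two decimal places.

r̄p = -0.0050%,  r̄m = 0.2350%
Cov = Σ(rp − r̄p)(rm − r̄m) / 4 = 0.0658
Var(rm) = Σ(rm − r̄m)² / 4 = 0.0312
β = Cov / Var = 0.0658 / 0.0312 = 2.1090

2.11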